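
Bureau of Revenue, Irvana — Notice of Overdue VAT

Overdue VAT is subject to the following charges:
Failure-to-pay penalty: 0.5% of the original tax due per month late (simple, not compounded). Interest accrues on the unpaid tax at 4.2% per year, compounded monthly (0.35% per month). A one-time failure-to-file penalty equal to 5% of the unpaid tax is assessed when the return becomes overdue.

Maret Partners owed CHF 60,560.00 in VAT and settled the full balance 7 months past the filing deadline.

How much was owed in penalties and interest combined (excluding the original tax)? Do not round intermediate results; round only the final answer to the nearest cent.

Failure-to-file penalty: 5% × CHF 60,560.00 = CHF 3,028.00
Failure-to-pay penalty = 0.5% × CHF 60,560.00 × 7 mo = CHF 2,119.60
Interest: CHF 60,560.00 × ((1 + 0.0035)^7 − 1) = CHF 60,560.00 × 0.0247588… = CHF 1,499.3903…
Penalties + interest = CHF 5,147.6000 + CHF 1,499.3903… = CHF 6,646.99

CHF 6,646.99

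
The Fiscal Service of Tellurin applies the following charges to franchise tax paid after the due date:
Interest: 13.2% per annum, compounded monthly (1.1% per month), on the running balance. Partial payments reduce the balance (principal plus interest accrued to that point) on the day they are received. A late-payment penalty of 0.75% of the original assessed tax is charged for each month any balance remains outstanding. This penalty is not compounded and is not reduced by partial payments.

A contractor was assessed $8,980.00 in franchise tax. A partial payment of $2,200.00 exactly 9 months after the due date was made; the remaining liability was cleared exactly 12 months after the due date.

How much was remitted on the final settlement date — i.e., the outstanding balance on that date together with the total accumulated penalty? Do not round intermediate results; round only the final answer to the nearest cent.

$8,774.57

Balance at month 9: $8,980.0000 × (1 + 0.011)^9 = $9,909.1576…
After $2,200.00 payment: $9,909.1576… − $2,200.00 = $7,709.1576…
Balance at month 12: $7,709.1576… × (1 + 0.011)^3 = $7,966.3685…
Penalty: 12 × 0.75% × $8,980.00 = $808.20
Final settlement = outstanding balance + penalty = $7,966.3685… + $808.20 = $8,774.57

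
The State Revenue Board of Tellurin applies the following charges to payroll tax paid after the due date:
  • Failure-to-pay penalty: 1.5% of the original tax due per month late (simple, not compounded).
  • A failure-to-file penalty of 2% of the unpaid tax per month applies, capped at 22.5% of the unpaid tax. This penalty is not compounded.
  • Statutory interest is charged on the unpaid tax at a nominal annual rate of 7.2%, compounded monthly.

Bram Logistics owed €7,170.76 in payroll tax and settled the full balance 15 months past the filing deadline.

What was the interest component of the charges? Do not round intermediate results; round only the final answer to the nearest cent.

€673.19

Interest (7.2%/yr ÷ 12 = 0.6%/month): €7,170.76 × ((1 + 0.006)^15 − 1) = €673.1915…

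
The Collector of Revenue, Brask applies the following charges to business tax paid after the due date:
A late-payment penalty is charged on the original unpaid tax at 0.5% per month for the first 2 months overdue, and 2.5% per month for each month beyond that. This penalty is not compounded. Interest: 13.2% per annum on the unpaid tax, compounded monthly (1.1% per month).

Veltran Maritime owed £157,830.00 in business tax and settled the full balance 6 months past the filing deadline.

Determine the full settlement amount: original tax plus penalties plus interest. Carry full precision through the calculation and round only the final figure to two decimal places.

£185,898.78

Penalty, months 1–2: 2 × 0.5% × £157,830.00 = £1,578.30
Penalty, months 3–6: 4 × 2.5% × £157,830.00 = £15,783.00
Interest: £157,830.00 × ((1 + 0.011)^6 − 1) = £157,830.00 × 0.0678418… = £10,707.4777…
Total = £157,830.00 + £17,361.3000 + £10,707.4777… = £185,898.78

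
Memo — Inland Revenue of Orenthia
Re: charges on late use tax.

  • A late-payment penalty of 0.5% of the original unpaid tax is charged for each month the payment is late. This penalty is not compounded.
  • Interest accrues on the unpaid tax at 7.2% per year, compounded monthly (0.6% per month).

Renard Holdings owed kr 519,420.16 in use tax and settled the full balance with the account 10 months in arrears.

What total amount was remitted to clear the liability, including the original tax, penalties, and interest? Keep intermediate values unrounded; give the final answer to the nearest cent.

kr 577,411.44

Late-payment penalty: 10 × 0.5% × kr 519,420.16 = kr 25,971.01…
Interest: kr 519,420.16 × ((1 + 0.006)^10 − 1) = kr 519,420.16 × 0.0616462… = kr 32,020.2760…
Total = kr 519,420.16 + kr 25,971.0080 + kr 32,020.2760… = kr 577,411.44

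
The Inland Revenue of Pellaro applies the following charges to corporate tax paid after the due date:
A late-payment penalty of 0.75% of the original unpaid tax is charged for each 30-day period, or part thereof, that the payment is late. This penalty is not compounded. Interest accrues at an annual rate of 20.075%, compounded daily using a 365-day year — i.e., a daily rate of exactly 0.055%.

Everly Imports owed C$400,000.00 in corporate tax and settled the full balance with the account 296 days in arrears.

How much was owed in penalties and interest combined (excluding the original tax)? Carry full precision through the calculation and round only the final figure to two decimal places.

Penalty periods: ⌈296/30⌉ = 10; penalty = 10 × 0.75% × C$400,000.00 = C$30,000.00
Interest: C$400,000.00 × ((1 + 0.00055)^296 − 1) = C$400,000.00 × 0.17674864… = C$70,699.4564…
Penalties + interest = C$30,000.0000 + C$70,699.4564… = C$100,699.46

C$100,699.46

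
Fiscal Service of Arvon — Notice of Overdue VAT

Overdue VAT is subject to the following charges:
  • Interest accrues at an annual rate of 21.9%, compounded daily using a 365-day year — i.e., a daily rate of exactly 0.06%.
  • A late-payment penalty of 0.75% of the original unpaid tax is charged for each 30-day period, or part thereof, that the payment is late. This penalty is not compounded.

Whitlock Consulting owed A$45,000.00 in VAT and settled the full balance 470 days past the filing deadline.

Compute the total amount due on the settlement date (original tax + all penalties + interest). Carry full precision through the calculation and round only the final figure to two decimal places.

Penalty periods: ⌈470/30⌉ = 16; penalty = 16 × 0.75% × A$45,000.00 = A$5,400.00
Interest: A$45,000.00 × ((1 + 0.0006)^470 − 1) = A$45,000.00 × 0.32566661… = A$14,654.9974…
Total = A$45,000.00 + A$5,400.0000 + A$14,654.9974… = A$65,055.00

A$65,055.00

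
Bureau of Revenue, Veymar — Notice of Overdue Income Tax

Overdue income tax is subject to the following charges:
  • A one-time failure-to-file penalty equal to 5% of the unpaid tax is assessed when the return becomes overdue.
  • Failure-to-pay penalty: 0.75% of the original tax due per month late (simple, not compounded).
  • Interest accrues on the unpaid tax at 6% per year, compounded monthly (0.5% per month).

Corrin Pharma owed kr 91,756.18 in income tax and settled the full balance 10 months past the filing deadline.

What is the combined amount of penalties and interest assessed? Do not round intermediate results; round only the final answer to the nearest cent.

Failure-to-file penalty: 5% × kr 91,756.18 = kr 4,587.81…
Failure-to-pay penalty = 0.75% × kr 91,756.18 × 10 mo = kr 6,881.71…
Interest: kr 91,756.18 × ((1 + 0.005)^10 − 1) = kr 91,756.18 × 0.0511401… = kr 4,692.4232…
Penalties + interest = kr 11,469.5225 + kr 4,692.4232… = kr 16,161.95

kr 16,161.95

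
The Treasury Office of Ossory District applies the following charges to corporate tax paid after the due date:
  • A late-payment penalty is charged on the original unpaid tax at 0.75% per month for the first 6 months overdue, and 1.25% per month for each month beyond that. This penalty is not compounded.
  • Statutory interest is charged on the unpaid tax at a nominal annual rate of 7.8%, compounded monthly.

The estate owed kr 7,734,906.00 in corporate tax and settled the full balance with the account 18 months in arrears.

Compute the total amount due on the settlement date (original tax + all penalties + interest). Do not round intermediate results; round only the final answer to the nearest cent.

kr 10,199,973.41

Penalty, months 1–6: 6 × 0.75% × kr 7,734,906.00 = kr 348,070.77
Penalty, months 7–18: 12 × 1.25% × kr 7,734,906.00 = kr 1,160,235.90
Interest (7.8%/yr ÷ 12 = 0.65%/month): kr 7,734,906.00 × ((1 + 0.0065)^18 − 1) = kr 956,760.7444…
Total = kr 7,734,906.00 + kr 1,508,306.6700 + kr 956,760.7444… = kr 10,199,973.41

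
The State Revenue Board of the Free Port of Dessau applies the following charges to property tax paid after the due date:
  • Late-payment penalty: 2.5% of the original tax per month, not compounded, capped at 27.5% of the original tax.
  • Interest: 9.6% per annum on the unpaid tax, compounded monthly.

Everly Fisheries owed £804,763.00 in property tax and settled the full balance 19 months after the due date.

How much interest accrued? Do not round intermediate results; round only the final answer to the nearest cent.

£131,543.66

Interest (9.6%/yr ÷ 12 = 0.8%/month): £804,763.00 × ((1 + 0.008)^19 − 1) = £131,543.6567…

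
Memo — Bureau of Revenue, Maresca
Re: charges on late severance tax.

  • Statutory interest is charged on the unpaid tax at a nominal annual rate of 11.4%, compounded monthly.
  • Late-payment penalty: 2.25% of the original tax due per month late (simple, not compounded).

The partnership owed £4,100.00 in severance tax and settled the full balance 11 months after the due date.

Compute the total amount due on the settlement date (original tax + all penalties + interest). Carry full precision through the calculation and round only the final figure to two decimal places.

Late-payment penalty = 2.25% × £4,100.00 × 11 mo = £1,014.75
Interest (11.4%/yr ÷ 12 = 0.95%/month): £4,100.00 × ((1 + 0.0095)^11 − 1) = £449.3926…
Total = £4,100.00 + £1,014.7500 + £449.3926… = £5,564.14

£5,564.14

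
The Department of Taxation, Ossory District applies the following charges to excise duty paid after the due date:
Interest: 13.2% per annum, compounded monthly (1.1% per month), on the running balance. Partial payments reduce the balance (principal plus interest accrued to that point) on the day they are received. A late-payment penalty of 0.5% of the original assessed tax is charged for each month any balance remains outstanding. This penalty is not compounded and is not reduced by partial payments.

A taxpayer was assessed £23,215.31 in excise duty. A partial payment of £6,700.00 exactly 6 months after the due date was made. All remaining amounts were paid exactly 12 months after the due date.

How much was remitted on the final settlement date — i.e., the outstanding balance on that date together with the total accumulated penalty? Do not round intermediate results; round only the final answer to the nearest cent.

Balance at month 6: £23,215.3100 × (1 + 0.011)^6 = £24,790.2794…
After £6,700.00 payment: £24,790.2794… − £6,700.00 = £18,090.2794…
Balance at month 12: £18,090.2794… × (1 + 0.011)^6 = £19,317.5572…
Penalty: 12 × 0.5% × £23,215.31 = £1,392.92…
Final settlement = outstanding balance + penalty = £19,317.5572… + £1,392.92… = £20,710.48

£20,710.48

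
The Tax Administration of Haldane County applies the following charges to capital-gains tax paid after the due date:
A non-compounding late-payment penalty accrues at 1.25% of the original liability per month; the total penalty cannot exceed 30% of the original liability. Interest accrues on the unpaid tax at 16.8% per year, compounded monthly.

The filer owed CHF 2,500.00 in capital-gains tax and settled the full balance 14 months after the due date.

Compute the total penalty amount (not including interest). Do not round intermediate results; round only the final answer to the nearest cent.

Penalty: 14 × 1.25% × CHF 2,500.00 = CHF 437.50 (below the 30% cap of CHF 750.00)

CHF 437.50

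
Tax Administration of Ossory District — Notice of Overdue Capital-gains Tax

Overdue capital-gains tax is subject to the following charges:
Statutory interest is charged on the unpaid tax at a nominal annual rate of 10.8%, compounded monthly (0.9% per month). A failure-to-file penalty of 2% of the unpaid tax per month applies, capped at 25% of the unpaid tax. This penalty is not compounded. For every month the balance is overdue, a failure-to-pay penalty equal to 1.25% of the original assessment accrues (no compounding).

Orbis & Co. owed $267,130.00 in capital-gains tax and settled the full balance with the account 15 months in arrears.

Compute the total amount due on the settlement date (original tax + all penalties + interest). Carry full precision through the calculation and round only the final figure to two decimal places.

$422,424.91

Failure-to-file: 15 × 2% × $267,130.00 = $80,139.00, capped at 25% × $267,130.00 = $66,782.50
Failure-to-pay penalty = 1.25% × $267,130.00 × 15 mo = $50,086.88…
Interest: $267,130.00 × ((1 + 0.009)^15 − 1) = $267,130.00 × 0.1438458… = $38,425.5368…
Total = $267,130.00 + $116,869.3750 + $38,425.5368… = $422,424.91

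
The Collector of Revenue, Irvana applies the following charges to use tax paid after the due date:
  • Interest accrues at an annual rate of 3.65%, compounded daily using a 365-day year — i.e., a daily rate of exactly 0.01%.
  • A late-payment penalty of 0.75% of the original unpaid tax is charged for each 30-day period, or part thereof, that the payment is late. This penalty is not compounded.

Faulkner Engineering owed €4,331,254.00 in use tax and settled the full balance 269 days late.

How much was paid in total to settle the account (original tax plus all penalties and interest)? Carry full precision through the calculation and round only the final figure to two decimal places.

Penalty periods: ⌈269/30⌉ = 9; penalty = 9 × 0.75% × €4,331,254.00 = €292,359.65…
Interest: €4,331,254.00 × ((1 + 0.0001)^269 − 1) = €4,331,254.00 × 0.02726369… = €118,085.9644…
Total = €4,331,254.00 + €292,359.6450 + €118,085.9644… = €4,741,699.61

€4,741,699.61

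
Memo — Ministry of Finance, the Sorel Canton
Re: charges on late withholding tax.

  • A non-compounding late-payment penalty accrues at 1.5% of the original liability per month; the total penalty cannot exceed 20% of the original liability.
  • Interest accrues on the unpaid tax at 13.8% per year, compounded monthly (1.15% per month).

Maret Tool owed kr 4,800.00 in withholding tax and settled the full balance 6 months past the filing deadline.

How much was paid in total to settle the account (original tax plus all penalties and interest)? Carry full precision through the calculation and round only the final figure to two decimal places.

Penalty: 6 × 1.5% × kr 4,800.00 = kr 432.00 (below the 20% cap of kr 960.00)
Interest: kr 4,800.00 × ((1 + 0.0115)^6 − 1) = kr 4,800.00 × 0.0710144… = kr 340.8693…
Total = kr 4,800.00 + kr 432.0000 + kr 340.8693… = kr 5,572.87

kr 5,572.87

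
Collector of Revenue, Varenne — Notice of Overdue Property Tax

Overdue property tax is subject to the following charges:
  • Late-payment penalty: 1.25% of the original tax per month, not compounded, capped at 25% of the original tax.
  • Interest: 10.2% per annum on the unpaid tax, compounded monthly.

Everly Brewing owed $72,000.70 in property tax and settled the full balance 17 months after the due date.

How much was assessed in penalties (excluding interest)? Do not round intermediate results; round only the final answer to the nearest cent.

Penalty: 17 × 1.25% × $72,000.70 = $15,300.15… (below the 25% cap of $18,000.18…)

$15,300.15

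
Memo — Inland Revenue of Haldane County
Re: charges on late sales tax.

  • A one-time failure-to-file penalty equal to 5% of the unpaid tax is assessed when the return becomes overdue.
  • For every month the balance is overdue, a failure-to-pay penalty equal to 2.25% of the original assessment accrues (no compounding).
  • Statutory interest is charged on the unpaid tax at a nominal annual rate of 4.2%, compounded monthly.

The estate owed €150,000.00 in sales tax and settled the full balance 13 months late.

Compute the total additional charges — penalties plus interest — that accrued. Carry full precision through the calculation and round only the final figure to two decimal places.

Failure-to-file penalty: 5% × €150,000.00 = €7,500.00
Failure-to-pay penalty = 2.25% × €150,000.00 × 13 mo = €43,875.00
Interest (4.2%/yr ÷ 12 = 0.35%/month): €150,000.00 × ((1 + 0.0035)^13 − 1) = €6,970.1805…
Penalties + interest = €51,375.0000 + €6,970.1805… = €58,345.18

€58,345.18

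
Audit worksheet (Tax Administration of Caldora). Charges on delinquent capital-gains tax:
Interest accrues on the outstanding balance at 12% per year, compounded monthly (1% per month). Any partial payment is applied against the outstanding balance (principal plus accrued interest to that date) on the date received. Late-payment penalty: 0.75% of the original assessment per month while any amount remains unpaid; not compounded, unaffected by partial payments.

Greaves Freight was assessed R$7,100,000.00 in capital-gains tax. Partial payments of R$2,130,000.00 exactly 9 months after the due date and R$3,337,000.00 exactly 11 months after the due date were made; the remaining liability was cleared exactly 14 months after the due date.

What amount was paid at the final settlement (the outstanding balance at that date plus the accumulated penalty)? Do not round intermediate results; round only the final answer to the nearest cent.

R$3,230,001.07

Balance at month 9: R$7,100,000.0000 × (1 + 0.01)^9 = R$7,765,165.4361…
After R$2,130,000.00 payment: R$7,765,165.4361… − R$2,130,000.00 = R$5,635,165.4361…
Balance at month 11: R$5,635,165.4361… × (1 + 0.01)^2 = R$5,748,432.2613…
After R$3,337,000.00 payment: R$5,748,432.2613… − R$3,337,000.00 = R$2,411,432.2613…
Balance at month 14: R$2,411,432.2613… × (1 + 0.01)^3 = R$2,484,501.0703…
Penalty: 14 × 0.75% × R$7,100,000.00 = R$745,500.00
Final settlement = outstanding balance + penalty = R$2,484,501.0703… + R$745,500.00 = R$3,230,001.07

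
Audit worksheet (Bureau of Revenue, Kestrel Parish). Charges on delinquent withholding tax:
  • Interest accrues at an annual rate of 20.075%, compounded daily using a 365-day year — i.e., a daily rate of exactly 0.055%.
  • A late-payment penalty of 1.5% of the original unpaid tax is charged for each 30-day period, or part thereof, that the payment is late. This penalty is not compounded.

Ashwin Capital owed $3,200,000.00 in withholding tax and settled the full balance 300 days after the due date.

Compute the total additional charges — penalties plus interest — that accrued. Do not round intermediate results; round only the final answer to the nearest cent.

Penalty periods: ⌈300/30⌉ = 10; penalty = 10 × 1.5% × $3,200,000.00 = $480,000.00
Interest: $3,200,000.00 × ((1 + 0.00055)^300 − 1) = $3,200,000.00 × 0.17933962… = $573,886.7986…
Penalties + interest = $480,000.0000 + $573,886.7986… = $1,053,886.80

$1,053,886.80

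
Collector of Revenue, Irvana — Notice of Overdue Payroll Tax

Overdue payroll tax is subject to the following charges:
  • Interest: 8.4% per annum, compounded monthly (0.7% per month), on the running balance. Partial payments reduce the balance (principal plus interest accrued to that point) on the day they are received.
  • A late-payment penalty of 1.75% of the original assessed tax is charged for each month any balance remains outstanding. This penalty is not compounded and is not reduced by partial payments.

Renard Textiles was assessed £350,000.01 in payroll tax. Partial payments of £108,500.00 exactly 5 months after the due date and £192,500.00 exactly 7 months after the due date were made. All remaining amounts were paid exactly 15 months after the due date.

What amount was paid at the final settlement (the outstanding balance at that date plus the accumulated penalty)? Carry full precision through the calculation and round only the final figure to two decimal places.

Balance at month 5: £350,000.0100 × (1 + 0.007)^5 = £362,422.7151…
After £108,500.00 payment: £362,422.7151… − £108,500.00 = £253,922.7151…
Balance at month 7: £253,922.7151… × (1 + 0.007)^2 = £257,490.0753…
After £192,500.00 payment: £257,490.0753… − £192,500.00 = £64,990.0753…
Balance at month 15: £64,990.0753… × (1 + 0.007)^8 = £68,719.9452…
Penalty: 15 × 1.75% × £350,000.01 = £91,875.00…
Final settlement = outstanding balance + penalty = £68,719.9452… + £91,875.00… = £160,594.95

£160,594.95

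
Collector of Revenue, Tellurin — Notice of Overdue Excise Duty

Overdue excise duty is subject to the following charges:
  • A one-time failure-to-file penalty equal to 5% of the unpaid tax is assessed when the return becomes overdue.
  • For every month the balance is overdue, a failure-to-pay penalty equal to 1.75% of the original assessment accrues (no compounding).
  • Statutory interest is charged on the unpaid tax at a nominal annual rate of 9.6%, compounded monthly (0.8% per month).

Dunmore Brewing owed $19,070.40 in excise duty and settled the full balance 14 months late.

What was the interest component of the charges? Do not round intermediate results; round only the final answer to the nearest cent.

Interest: $19,070.40 × ((1 + 0.008)^14 − 1) = $19,070.40 × 0.1180145… = $2,250.5844…

$2,250.58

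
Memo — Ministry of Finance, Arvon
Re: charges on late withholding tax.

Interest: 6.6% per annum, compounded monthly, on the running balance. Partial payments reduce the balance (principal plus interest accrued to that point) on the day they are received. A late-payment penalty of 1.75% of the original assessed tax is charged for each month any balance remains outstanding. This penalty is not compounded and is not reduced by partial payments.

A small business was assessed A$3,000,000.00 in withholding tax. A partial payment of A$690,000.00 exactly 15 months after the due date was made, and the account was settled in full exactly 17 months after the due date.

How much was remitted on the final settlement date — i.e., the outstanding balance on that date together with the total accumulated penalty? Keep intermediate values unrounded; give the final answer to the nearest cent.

Monthly rate = 6.6% ÷ 12 = 0.55%
Balance at month 15: A$3,000,000.0000 × (1 + 0.0055)^15 = A$3,257,259.6448…
After A$690,000.00 payment: A$3,257,259.6448… − A$690,000.00 = A$2,567,259.6448…
Balance at month 17: A$2,567,259.6448… × (1 + 0.0055)^2 = A$2,595,577.1605…
Penalty: 17 × 1.75% × A$3,000,000.00 = A$892,500.00
Final settlement = outstanding balance + penalty = A$2,595,577.1605… + A$892,500.00 = A$3,488,077.16

A$3,488,077.16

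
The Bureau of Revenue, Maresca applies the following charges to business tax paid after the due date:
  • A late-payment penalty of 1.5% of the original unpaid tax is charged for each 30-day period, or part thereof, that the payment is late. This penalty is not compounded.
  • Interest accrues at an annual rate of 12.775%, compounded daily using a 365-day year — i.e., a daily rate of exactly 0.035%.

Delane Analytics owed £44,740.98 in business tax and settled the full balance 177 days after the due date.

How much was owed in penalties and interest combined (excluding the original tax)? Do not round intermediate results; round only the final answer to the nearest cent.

Penalty periods: ⌈177/30⌉ = 6; penalty = 6 × 1.5% × £44,740.98 = £4,026.69…
Interest: £44,740.98 × ((1 + 0.00035)^177 − 1) = £44,740.98 × 0.06389762… = £2,858.8420…
Penalties + interest = £4,026.6882 + £2,858.8420… = £6,885.53

£6,885.53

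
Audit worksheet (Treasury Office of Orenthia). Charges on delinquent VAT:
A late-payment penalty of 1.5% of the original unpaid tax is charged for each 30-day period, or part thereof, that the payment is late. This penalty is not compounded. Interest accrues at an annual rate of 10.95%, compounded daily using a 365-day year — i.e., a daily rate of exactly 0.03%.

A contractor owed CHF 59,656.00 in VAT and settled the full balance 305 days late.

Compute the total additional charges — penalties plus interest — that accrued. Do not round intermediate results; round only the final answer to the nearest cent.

Penalty periods: ⌈305/30⌉ = 11; penalty = 11 × 1.5% × CHF 59,656.00 = CHF 9,843.24
Interest: CHF 59,656.00 × ((1 + 0.0003)^305 − 1) = CHF 59,656.00 × 0.09580174… = CHF 5,715.1486…
Penalties + interest = CHF 9,843.2400 + CHF 5,715.1486… = CHF 15,558.39

CHF 15,558.39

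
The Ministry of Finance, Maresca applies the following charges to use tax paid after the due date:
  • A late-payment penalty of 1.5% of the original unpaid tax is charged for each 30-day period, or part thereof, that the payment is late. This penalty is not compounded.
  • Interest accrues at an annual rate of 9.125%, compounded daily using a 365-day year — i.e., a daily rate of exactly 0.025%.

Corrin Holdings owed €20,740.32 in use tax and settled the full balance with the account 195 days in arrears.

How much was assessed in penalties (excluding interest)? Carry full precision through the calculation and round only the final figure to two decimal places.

Penalty periods: ⌈195/30⌉ = 7; penalty = 7 × 1.5% × €20,740.32 = €2,177.73…

€2,177.73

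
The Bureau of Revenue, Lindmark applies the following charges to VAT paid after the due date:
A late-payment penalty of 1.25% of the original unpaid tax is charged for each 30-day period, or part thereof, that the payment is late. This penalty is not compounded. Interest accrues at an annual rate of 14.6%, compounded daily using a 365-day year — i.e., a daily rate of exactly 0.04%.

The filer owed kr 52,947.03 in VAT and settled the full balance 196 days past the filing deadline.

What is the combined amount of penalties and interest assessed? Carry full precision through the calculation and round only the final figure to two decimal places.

Penalty periods: ⌈196/30⌉ = 7; penalty = 7 × 1.25% × kr 52,947.03 = kr 4,632.87…
Interest: kr 52,947.03 × ((1 + 0.0004)^196 − 1) = kr 52,947.03 × 0.08153824… = kr 4,317.2076…
Penalties + interest = kr 4,632.8651… + kr 4,317.2076… = kr 8,950.07

kr 8,950.07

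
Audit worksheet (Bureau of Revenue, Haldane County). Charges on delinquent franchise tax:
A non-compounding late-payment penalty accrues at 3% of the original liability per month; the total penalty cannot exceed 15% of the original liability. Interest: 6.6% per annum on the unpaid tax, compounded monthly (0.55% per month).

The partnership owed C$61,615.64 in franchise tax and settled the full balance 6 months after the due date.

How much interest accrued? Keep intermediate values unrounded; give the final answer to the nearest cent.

C$2,061.48

Interest: C$61,615.64 × ((1 + 0.0055)^6 − 1) = C$61,615.64 × 0.0334571… = C$2,061.4801…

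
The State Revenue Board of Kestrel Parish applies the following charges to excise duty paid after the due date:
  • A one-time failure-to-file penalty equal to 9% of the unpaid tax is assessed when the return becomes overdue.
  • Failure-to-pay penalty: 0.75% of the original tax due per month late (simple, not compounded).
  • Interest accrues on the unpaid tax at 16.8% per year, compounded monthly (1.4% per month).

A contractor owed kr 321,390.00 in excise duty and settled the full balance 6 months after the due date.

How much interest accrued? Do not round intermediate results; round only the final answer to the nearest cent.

Interest: kr 321,390.00 × ((1 + 0.014)^6 − 1) = kr 321,390.00 × 0.0869955… = kr 27,959.4707…

kr 27,959.47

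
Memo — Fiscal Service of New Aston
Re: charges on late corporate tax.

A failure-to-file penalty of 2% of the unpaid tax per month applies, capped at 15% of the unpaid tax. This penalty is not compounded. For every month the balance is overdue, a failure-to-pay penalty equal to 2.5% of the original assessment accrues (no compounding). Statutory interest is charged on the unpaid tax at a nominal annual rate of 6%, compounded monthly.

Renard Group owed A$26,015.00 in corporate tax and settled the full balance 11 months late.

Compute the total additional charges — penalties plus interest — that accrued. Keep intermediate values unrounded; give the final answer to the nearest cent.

A$12,523.51

Failure-to-file: 11 × 2% × A$26,015.00 = A$5,723.30, capped at 15% × A$26,015.00 = A$3,902.25
Failure-to-pay penalty: 11 × 2.5% × A$26,015.00 = A$7,154.13…
Interest (6%/yr ÷ 12 = 0.5%/month): A$26,015.00 × ((1 + 0.005)^11 − 1) = A$1,467.1376…
Penalties + interest = A$11,056.3750 + A$1,467.1376… = A$12,523.51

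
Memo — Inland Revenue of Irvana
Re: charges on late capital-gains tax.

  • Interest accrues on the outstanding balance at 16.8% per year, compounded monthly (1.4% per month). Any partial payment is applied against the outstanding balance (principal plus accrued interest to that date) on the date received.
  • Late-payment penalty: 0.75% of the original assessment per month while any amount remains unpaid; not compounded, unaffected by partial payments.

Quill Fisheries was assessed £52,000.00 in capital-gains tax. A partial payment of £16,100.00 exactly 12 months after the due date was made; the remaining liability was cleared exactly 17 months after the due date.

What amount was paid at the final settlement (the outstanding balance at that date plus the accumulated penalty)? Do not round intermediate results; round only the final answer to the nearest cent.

Balance at month 12: £52,000.0000 × (1 + 0.014)^12 = £61,441.0747…
After £16,100.00 payment: £61,441.0747… − £16,100.00 = £45,341.0747…
Balance at month 17: £45,341.0747… × (1 + 0.014)^5 = £48,605.0713…
Penalty: 17 × 0.75% × £52,000.00 = £6,630.00
Final settlement = outstanding balance + penalty = £48,605.0713… + £6,630.00 = £55,235.07

£55,235.07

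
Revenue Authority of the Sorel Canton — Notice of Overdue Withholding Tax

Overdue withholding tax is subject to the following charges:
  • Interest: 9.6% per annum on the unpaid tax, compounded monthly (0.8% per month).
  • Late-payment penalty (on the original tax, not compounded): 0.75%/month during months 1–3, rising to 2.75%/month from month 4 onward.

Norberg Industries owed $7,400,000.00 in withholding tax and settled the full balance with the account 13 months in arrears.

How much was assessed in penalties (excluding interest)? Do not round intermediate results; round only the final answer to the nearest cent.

Penalty, months 1–3: 3 × 0.75% × $7,400,000.00 = $166,500.00
Penalty, months 4–13: 10 × 2.75% × $7,400,000.00 = $2,035,000.00
Total penalty = $166,500.00 + $2,035,000.00 = $2,201,500.00

$2,201,500.00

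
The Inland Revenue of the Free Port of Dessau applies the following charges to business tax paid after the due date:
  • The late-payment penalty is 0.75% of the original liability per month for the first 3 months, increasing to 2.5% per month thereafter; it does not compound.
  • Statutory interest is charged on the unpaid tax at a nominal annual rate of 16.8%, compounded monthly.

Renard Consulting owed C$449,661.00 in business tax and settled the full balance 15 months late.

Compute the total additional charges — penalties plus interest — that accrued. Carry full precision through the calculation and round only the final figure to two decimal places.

Penalty, months 1–3: 3 × 0.75% × C$449,661.00 = C$10,117.37…
Penalty, months 4–15: 12 × 2.5% × C$449,661.00 = C$134,898.30
Interest (16.8%/yr ÷ 12 = 1.4%/month): C$449,661.00 × ((1 + 0.014)^15 − 1) = C$104,268.5669…
Penalties + interest = C$145,015.6725 + C$104,268.5669… = C$249,284.24

C$249,284.24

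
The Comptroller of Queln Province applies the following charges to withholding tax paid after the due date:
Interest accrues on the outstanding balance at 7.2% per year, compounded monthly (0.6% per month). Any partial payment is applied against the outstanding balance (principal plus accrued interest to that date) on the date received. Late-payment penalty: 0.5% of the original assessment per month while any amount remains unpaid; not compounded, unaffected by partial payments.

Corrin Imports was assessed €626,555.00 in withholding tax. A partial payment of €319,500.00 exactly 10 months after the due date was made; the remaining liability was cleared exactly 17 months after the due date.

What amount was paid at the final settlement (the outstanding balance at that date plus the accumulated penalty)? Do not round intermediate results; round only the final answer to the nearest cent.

Balance at month 10: €626,555.0000 × (1 + 0.006)^10 = €665,179.7312…
After €319,500.00 payment: €665,179.7312… − €319,500.00 = €345,679.7312…
Balance at month 17: €345,679.7312… × (1 + 0.006)^7 = €360,462.2428…
Penalty: 17 × 0.5% × €626,555.00 = €53,257.18…
Final settlement = outstanding balance + penalty = €360,462.2428… + €53,257.18… = €413,719.42

€413,719.42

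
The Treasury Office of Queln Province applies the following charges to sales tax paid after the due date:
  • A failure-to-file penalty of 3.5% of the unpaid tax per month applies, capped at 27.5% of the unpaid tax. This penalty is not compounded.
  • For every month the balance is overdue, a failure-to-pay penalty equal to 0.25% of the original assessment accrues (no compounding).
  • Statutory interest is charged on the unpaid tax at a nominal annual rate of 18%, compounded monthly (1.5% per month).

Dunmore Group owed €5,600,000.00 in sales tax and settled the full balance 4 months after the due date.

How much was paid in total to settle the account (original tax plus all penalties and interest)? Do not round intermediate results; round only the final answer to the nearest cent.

Failure-to-file: 4 × 3.5% × €5,600,000.00 = €784,000.00 (under the 27.5% cap)
Failure-to-pay penalty = 0.25% × €5,600,000.00 × 4 mo = €56,000.00
Interest: €5,600,000.00 × ((1 + 0.015)^4 − 1) = €5,600,000.00 × 0.0613636… = €343,635.8835
Total = €5,600,000.00 + €840,000.0000 + €343,635.8835 = €6,783,635.88

€6,783,635.88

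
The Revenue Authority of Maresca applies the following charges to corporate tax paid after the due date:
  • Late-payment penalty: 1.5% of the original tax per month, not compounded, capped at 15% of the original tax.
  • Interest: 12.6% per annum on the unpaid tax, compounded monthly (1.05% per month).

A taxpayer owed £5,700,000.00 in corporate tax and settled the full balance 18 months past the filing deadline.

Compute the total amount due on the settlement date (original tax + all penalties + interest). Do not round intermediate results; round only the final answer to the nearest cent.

Penalty (uncapped): 18 × 1.5% × £5,700,000.00 = £1,539,000.00; cap = 15% × £5,700,000.00 = £855,000.00 → penalty = £855,000.00
Interest: £5,700,000.00 × ((1 + 0.0105)^18 − 1) = £5,700,000.00 × 0.2068512… = £1,179,051.7564…
Total = £5,700,000.00 + £855,000.0000 + £1,179,051.7564… = £7,734,051.76

£7,734,051.76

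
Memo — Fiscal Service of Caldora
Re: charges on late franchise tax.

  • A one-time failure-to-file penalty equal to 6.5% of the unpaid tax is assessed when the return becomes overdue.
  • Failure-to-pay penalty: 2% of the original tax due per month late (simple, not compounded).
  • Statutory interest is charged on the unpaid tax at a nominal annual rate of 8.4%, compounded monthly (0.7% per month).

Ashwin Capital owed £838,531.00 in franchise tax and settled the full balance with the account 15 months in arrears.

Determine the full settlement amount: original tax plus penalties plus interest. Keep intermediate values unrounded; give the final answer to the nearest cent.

£1,237,088.47

Failure-to-file penalty: 6.5% × £838,531.00 = £54,504.52…
Failure-to-pay penalty = 2% × £838,531.00 × 15 mo = £251,559.30
Interest: £838,531.00 × ((1 + 0.007)^15 − 1) = £838,531.00 × 0.1103044… = £92,493.6533…
Total = £838,531.00 + £306,063.8150 + £92,493.6533… = £1,237,088.47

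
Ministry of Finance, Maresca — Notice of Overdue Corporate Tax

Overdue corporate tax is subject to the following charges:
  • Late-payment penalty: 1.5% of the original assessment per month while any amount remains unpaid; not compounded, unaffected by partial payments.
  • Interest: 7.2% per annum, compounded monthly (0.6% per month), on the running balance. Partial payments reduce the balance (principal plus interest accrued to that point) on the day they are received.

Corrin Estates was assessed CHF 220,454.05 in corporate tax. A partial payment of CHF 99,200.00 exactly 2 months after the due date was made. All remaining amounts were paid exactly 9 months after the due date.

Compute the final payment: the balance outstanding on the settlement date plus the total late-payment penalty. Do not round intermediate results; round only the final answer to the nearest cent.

Balance at month 2: CHF 220,454.0500 × (1 + 0.006)^2 = CHF 223,107.4349…
After CHF 99,200.00 payment: CHF 223,107.4349… − CHF 99,200.00 = CHF 123,907.4349…
Balance at month 9: CHF 123,907.4349… × (1 + 0.006)^7 = CHF 129,206.1636…
Penalty: 9 × 1.5% × CHF 220,454.05 = CHF 29,761.30…
Final settlement = outstanding balance + penalty = CHF 129,206.1636… + CHF 29,761.30… = CHF 158,967.46

CHF 158,967.46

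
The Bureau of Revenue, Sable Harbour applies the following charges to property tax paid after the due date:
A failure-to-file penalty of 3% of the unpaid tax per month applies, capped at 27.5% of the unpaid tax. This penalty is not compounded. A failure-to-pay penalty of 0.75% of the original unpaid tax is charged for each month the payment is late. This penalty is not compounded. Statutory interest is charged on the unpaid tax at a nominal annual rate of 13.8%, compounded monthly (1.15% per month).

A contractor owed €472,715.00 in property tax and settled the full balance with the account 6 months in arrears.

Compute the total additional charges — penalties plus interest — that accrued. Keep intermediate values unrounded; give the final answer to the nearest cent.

Failure-to-file: 6 × 3% × €472,715.00 = €85,088.70 (under the 27.5% cap)
Failure-to-pay penalty: 6 × 0.75% × €472,715.00 = €21,272.18…
Interest: €472,715.00 × ((1 + 0.0115)^6 − 1) = €472,715.00 × 0.0710144… = €33,569.5868…
Penalties + interest = €106,360.8750 + €33,569.5868… = €139,930.46

€139,930.46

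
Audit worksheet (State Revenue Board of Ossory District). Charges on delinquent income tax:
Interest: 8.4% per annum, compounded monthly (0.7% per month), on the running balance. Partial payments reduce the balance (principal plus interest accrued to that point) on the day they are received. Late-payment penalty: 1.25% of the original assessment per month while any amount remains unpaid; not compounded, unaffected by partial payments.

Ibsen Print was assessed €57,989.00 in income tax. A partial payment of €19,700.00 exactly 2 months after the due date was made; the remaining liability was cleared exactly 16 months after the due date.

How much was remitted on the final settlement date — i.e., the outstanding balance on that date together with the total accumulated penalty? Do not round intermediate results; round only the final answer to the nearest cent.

€54,712.99

Balance at month 2: €57,989.0000 × (1 + 0.007)^2 = €58,803.6875…
After €19,700.00 payment: €58,803.6875… − €19,700.00 = €39,103.6875…
Balance at month 16: €39,103.6875… × (1 + 0.007)^14 = €43,115.1897…
Penalty: 16 × 1.25% × €57,989.00 = €11,597.80
Final settlement = outstanding balance + penalty = €43,115.1897… + €11,597.80 = €54,712.99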